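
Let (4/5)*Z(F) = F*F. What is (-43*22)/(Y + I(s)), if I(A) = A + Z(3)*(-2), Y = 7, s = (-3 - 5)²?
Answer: -1892/97 ≈ -19.505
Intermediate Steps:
s = 64 (s = (-8)² = 64)
Z(F) = 5*F²/4 (Z(F) = 5*(F*F)/4 = 5*F²/4)
I(A) = -45/2 + A (I(A) = A + ((5/4)*3²)*(-2) = A + ((5/4)*9)*(-2) = A + (45/4)*(-2) = A - 45/2 = -45/2 + A)
(-43*22)/(Y + I(s)) = (-43*22)/(7 + (-45/2 + 64)) = -946/(7 + 83/2) = -946/97/2 = -946*2/97 = -1892/97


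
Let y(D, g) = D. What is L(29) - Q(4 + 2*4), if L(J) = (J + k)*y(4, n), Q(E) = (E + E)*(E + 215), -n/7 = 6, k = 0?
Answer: -5332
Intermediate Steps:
n = -42 (n = -7*6 = -42)
Q(E) = 2*E*(215 + E) (Q(E) = (2*E)*(215 + E) = 2*E*(215 + E))
L(J) = 4*J (L(J) = (J + 0)*4 = J*4 = 4*J)
L(29) - Q(4 + 2*4) = 4*29 - 2*(4 + 2*4)*(215 + (4 + 2*4)) = 116 - 2*(4 + 8)*(215 + (4 + 8)) = 116 - 2*12*(215 + 12) = 116 - 2*12*227 = 116 - 1*5448 = 116 - 5448 = -5332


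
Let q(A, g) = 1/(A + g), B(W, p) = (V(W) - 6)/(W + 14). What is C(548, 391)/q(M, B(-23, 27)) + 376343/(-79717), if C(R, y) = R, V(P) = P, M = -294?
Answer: -10393346569/65223 ≈ -1.5935e+5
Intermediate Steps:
B(W, p) = (-6 + W)/(14 + W) (B(W, p) = (W - 6)/(W + 14) = (-6 + W)/(14 + W))
C(548, 391)/q(M, B(-23, 27)) + 376343/(-79717) = 548/(1/(-294 + (-6 - 23)/(14 - 23))) + 376343/(-79717) = 548/(1/(-294 - 29/(-9))) + 376343*(-1/79717) = 548/(1/(-294 - 1/9*(-29))) - 34213/7247 = 548/(1/(-294 + 29/9)) - 34213/7247 = 548/(1/(-2617/9)) - 34213/7247 = 548/(-9/2617) - 34213/7247 = 548*(-2617/9) - 34213/7247 = -1434116/9 - 34213/7247 = -10393346569/65223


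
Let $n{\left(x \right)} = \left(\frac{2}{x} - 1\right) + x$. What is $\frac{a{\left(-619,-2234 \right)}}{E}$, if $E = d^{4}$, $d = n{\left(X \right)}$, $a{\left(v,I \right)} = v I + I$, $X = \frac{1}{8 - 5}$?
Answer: $\frac{27957393}{16384} \approx 1706.4$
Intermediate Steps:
$X = \frac{1}{3} \approx 0.33333$
$n{\left(x \right)} = -1 + x + \frac{2}{x}$ ($n{\left(x \right)} = \left(-1 + \frac{2}{x}\right) + x = -1 + x + \frac{2}{x}$)
$a{\left(v,I \right)} = I + I v$ ($a{\left(v,I \right)} = I v + I = I + I v$)
$d = \frac{16}{3}$ ($d = -1 + \frac{1}{3} + 2 \frac{1}{\frac{1}{3}} = -1 + \frac{1}{3} + 2 \cdot 3 = -1 + \frac{1}{3} + 6 = \frac{16}{3} \approx 5.3333$)
$E = \frac{65536}{81}$ ($E = \left(\frac{16}{3}\right)^{4} = \frac{65536}{81} \approx 809.09$)
$\frac{a{\left(-619,-2234 \right)}}{E} = \frac{\left(-2234\right) \left(1 - 619\right)}{\frac{65536}{81}} = \left(-2234\right) \left(-618\right) \frac{81}{65536} = 1380612 \cdot \frac{81}{65536} = \frac{27957393}{16384}$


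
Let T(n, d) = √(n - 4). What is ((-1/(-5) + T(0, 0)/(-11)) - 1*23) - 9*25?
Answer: -1239/5 - 2*I/11 ≈ -247.8 - 0.18182*I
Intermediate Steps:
T(n, d) = √(-4 + n)
((-1/(-5) + T(0, 0)/(-11)) - 1*23) - 9*25 = ((-1/(-5) + √(-4 + 0)/(-11)) - 1*23) - 9*25 = ((-1*(-⅕) + √(-4)*(-1/11)) - 23) - 225 = ((⅕ + (2*I)*(-1/11)) - 23) - 225 = ((⅕ - 2*I/11) - 23) - 225 = (-114/5 - 2*I/11) - 225 = -1239/5 - 2*I/11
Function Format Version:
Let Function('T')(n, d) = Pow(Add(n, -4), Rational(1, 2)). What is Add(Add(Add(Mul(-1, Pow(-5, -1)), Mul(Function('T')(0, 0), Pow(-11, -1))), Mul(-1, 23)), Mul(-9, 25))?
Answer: Add(Rational(-1239, 5), Mul(Rational(-2, 11), I)) ≈ Add(-247.80, Mul(-0.18182, I))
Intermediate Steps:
Function('T')(n, d) = Pow(Add(-4, n), Rational(1, 2))
Add(Add(Add(Mul(-1, Pow(-5, -1)), Mul(Function('T')(0, 0), Pow(-11, -1))), Mul(-1, 23)), Mul(-9, 25)) = Add(Add(Add(Mul(-1, Pow(-5, -1)), Mul(Pow(Add(-4, 0), Rational(1, 2)), Pow(-11, -1))), Mul(-1, 23)), Mul(-9, 25)) = Add(Add(Add(Mul(-1, Rational(-1, 5)), Mul(Pow(-4, Rational(1, 2)), Rational(-1, 11))), -23), -225) = Add(Add(Add(Rational(1, 5), Mul(Mul(2, I), Rational(-1, 11))), -23), -225) = Add(Add(Add(Rational(1, 5), Mul(Rational(-2, 11), I)), -23), -225) = Add(Add(Rational(-114, 5), Mul(Rational(-2, 11), I)), -225) = Add(Rational(-1239, 5), Mul(Rational(-2, 11), I))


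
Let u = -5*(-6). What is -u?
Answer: -30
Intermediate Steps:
u = 30
-u = -1*30 = -30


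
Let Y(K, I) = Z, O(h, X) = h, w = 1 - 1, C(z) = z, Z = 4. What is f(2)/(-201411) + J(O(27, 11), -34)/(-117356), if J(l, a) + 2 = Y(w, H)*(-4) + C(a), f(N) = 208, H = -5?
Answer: -3484169/5909197329 ≈ -0.00058962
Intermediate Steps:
w = 0
Y(K, I) = 4
J(l, a) = -18 + a (J(l, a) = -2 + (4*(-4) + a) = -2 + (-16 + a) = -18 + a)
f(2)/(-201411) + J(O(27, 11), -34)/(-117356) = 208/(-201411) + (-18 - 34)/(-117356) = 208*(-1/201411) - 52*(-1/117356) = -208/201411 + 13/29339 = -3484169/5909197329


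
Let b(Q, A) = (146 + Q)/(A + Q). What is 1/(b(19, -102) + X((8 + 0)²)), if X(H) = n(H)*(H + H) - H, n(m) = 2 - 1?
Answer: 83/5147 ≈ 0.016126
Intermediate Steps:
b(Q, A) = (146 + Q)/(A + Q)
n(m) = 1
X(H) = H (X(H) = 1*(H + H) - H = 1*(2*H) - H = 2*H - H = H)
1/(b(19, -102) + X((8 + 0)²)) = 1/((146 + 19)/(-102 + 19) + (8 + 0)²) = 1/(165/(-83) + 8²) = 1/(-1/83*165 + 64) = 1/(-165/83 + 64) = 1/(5147/83) = 83/5147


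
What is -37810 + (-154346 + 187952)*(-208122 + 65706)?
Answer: -4786069906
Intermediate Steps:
-37810 + (-154346 + 187952)*(-208122 + 65706) = -37810 + 33606*(-142416) = -37810 - 4786032096 = -4786069906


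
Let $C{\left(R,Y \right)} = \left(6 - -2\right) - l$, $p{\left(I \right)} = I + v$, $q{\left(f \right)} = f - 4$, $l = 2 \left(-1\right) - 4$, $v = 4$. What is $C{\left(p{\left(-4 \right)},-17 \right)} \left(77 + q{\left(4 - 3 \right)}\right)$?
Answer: $1036$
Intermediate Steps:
$l = -6$ ($l = -2 - 4 = -6$)
$q{\left(f \right)} = -4 + f$ ($q{\left(f \right)} = f - 4 = -4 + f$)
$p{\left(I \right)} = 4 + I$ ($p{\left(I \right)} = I + 4 = 4 + I$)
$C{\left(R,Y \right)} = 14$ ($C{\left(R,Y \right)} = \left(6 - -2\right) - -6 = \left(6 + 2\right) + 6 = 8 + 6 = 14$)
$C{\left(p{\left(-4 \right)},-17 \right)} \left(77 + q{\left(4 - 3 \right)}\right) = 14 \left(77 + \left(-4 + \left(4 - 3\right)\right)\right) = 14 \left(77 + \left(-4 + 1\right)\right) = 14 \left(77 - 3\right) = 14 \cdot 74 = 1036$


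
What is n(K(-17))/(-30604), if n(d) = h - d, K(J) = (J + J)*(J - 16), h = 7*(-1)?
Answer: 1129/30604 ≈ 0.036891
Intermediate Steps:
h = -7
K(J) = 2*J*(-16 + J) (K(J) = (2*J)*(-16 + J) = 2*J*(-16 + J))
n(d) = -7 - d
n(K(-17))/(-30604) = (-7 - 2*(-17)*(-16 - 17))/(-30604) = (-7 - 2*(-17)*(-33))*(-1/30604) = (-7 - 1*1122)*(-1/30604) = (-7 - 1122)*(-1/30604) = -1129*(-1/30604) = 1129/30604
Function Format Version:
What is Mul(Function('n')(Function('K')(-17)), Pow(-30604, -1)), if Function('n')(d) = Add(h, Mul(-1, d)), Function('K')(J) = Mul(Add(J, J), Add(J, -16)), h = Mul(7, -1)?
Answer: Rational(1129, 30604) ≈ 0.036891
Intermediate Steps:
h = -7
Function('K')(J) = Mul(2, J, Add(-16, J)) (Function('K')(J) = Mul(Mul(2, J), Add(-16, J)) = Mul(2, J, Add(-16, J)))
Function('n')(d) = Add(-7, Mul(-1, d))
Mul(Function('n')(Function('K')(-17)), Pow(-30604, -1)) = Mul(Add(-7, Mul(-1, Mul(2, -17, Add(-16, -17)))), Pow(-30604, -1)) = Mul(Add(-7, Mul(-1, Mul(2, -17, -33))), Rational(-1, 30604)) = Mul(Add(-7, Mul(-1, 1122)), Rational(-1, 30604)) = Mul(Add(-7, -1122), Rational(-1, 30604)) = Mul(-1129, Rational(-1, 30604)) = Rational(1129, 30604)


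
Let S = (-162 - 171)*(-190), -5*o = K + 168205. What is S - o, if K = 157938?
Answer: 642493/5 ≈ 1.2850e+5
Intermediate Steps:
o = -326143/5 (o = -(157938 + 168205)/5 = -⅕*326143 = -326143/5 ≈ -65229.)
S = 63270 (S = -333*(-190) = 63270)
S - o = 63270 - 1*(-326143/5) = 63270 + 326143/5 = 642493/5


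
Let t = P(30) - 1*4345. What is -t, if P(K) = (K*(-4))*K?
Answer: 7945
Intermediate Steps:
P(K) = -4*K² (P(K) = (-4*K)*K = -4*K²)
t = -7945 (t = -4*30² - 1*4345 = -4*900 - 4345 = -3600 - 4345 = -7945)
-t = -1*(-7945) = 7945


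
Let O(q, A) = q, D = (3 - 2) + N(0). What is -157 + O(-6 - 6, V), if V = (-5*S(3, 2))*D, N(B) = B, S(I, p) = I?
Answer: -169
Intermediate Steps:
D = 1 (D = (3 - 2) + 0 = 1 + 0 = 1)
V = -15 (V = -5*3*1 = -15*1 = -15)
-157 + O(-6 - 6, V) = -157 + (-6 - 6) = -157 - 12 = -169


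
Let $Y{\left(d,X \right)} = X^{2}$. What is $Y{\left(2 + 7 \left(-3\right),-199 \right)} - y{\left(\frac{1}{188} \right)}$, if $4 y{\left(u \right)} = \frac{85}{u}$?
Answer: $35606$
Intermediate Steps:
$y{\left(u \right)} = \frac{85}{4 u}$ ($y{\left(u \right)} = \frac{85 \frac{1}{u}}{4} = \frac{85}{4 u}$)
$Y{\left(2 + 7 \left(-3\right),-199 \right)} - y{\left(\frac{1}{188} \right)} = \left(-199\right)^{2} - \frac{85}{4 \cdot \frac{1}{188}} = 39601 - \frac{85 \frac{1}{\frac{1}{188}}}{4} = 39601 - \frac{85}{4} \cdot 188 = 39601 - 3995 = 35606$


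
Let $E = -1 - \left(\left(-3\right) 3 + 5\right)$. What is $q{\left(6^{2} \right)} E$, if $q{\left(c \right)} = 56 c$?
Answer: $6048$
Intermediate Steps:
$E = 3$ ($E = -1 - \left(-9 + 5\right) = -1 - -4 = -1 + 4 = 3$)
$q{\left(6^{2} \right)} E = 56 \cdot 6^{2} \cdot 3 = 56 \cdot 36 \cdot 3 = 2016 \cdot 3 = 6048$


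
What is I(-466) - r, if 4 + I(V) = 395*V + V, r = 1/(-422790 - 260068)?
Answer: -126014615319/682858 ≈ -1.8454e+5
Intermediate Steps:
r = -1/682858 (r = 1/(-682858) = -1/682858 ≈ -1.4644e-6)
I(V) = -4 + 396*V (I(V) = -4 + (395*V + V) = -4 + 396*V)
I(-466) - r = (-4 + 396*(-466)) - 1*(-1/682858) = (-4 - 184536) + 1/682858 = -184540 + 1/682858 = -126014615319/682858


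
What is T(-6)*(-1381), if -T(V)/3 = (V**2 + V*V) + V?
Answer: 273438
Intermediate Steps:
T(V) = -6*V**2 - 3*V (T(V) = -3*((V**2 + V*V) + V) = -3*((V**2 + V**2) + V) = -3*(2*V**2 + V) = -3*(V + 2*V**2) = -6*V**2 - 3*V)
T(-6)*(-1381) = -3*(-6)*(1 + 2*(-6))*(-1381) = -3*(-6)*(1 - 12)*(-1381) = -3*(-6)*(-11)*(-1381) = -198*(-1381) = 273438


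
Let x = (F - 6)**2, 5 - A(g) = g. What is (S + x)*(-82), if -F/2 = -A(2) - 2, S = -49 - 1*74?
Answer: 8774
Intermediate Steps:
A(g) = 5 - g
S = -123 (S = -49 - 74 = -123)
F = 10 (F = -2*(-(5 - 1*2) - 2) = -2*(-(5 - 2) - 2) = -2*(-1*3 - 2) = -2*(-3 - 2) = -2*(-5) = 10)
x = 16 (x = (10 - 6)**2 = 4**2 = 16)
(S + x)*(-82) = (-123 + 16)*(-82) = -107*(-82) = 8774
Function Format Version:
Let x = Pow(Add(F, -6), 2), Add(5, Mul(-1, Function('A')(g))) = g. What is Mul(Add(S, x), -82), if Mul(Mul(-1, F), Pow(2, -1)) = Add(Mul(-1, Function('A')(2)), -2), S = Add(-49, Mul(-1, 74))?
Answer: 8774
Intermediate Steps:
Function('A')(g) = Add(5, Mul(-1, g))
S = -123 (S = Add(-49, -74) = -123)
F = 10 (F = Mul(-2, Add(Mul(-1, Add(5, Mul(-1, 2))), -2)) = Mul(-2, Add(Mul(-1, Add(5, -2)), -2)) = Mul(-2, Add(Mul(-1, 3), -2)) = Mul(-2, Add(-3, -2)) = Mul(-2, -5) = 10)
x = 16 (x = Pow(Add(10, -6), 2) = Pow(4, 2) = 16)
Mul(Add(S, x), -82) = Mul(Add(-123, 16), -82) = Mul(-107, -82) = 8774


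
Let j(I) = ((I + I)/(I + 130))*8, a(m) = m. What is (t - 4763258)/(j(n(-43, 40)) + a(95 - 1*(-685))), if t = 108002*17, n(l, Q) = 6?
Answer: -6220351/1659 ≈ -3749.5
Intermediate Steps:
j(I) = 16*I/(130 + I) (j(I) = ((2*I)/(130 + I))*8 = (2*I/(130 + I))*8 = 16*I/(130 + I))
t = 1836034
(t - 4763258)/(j(n(-43, 40)) + a(95 - 1*(-685))) = (1836034 - 4763258)/(16*6/(130 + 6) + (95 - 1*(-685))) = -2927224/(16*6/136 + (95 + 685)) = -2927224/(16*6*(1/136) + 780) = -2927224/(12/17 + 780) = -2927224/13272/17 = -2927224*17/13272 = -6220351/1659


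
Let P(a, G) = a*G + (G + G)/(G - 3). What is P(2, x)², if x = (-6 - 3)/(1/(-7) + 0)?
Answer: 1640961/100 ≈ 16410.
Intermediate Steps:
x = 63 (x = -9/(-⅐ + 0) = -9/(-⅐) = -9*(-7) = 63)
P(a, G) = G*a + 2*G/(-3 + G) (P(a, G) = G*a + (2*G)/(-3 + G) = G*a + 2*G/(-3 + G))
P(2, x)² = (63*(2 - 3*2 + 63*2)/(-3 + 63))² = (63*(2 - 6 + 126)/60)² = (63*(1/60)*122)² = (1281/10)² = 1640961/100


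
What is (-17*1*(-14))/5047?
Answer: 34/721 ≈ 0.047157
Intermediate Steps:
(-17*1*(-14))/5047 = -17*(-14)*(1/5047) = 238*(1/5047) = 34/721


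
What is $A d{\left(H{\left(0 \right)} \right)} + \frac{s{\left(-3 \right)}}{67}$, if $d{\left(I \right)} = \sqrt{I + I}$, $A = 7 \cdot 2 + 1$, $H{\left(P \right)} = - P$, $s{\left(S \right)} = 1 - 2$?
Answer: $- \frac{1}{67} \approx -0.014925$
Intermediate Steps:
$s{\left(S \right)} = -1$ ($s{\left(S \right)} = 1 - 2 = -1$)
$A = 15$ ($A = 14 + 1 = 15$)
$d{\left(I \right)} = \sqrt{2} \sqrt{I}$ ($d{\left(I \right)} = \sqrt{2 I} = \sqrt{2} \sqrt{I}$)
$A d{\left(H{\left(0 \right)} \right)} + \frac{s{\left(-3 \right)}}{67} = 15 \sqrt{2} \sqrt{\left(-1\right) 0} - \frac{1}{67} = 15 \sqrt{2} \sqrt{0} - \frac{1}{67} = 15 \sqrt{2} \cdot 0 - \frac{1}{67} = 15 \cdot 0 - \frac{1}{67} = 0 - \frac{1}{67} = - \frac{1}{67}$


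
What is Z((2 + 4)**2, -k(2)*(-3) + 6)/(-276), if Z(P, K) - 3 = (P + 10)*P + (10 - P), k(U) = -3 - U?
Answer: -71/12 ≈ -5.9167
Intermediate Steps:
Z(P, K) = 13 - P + P*(10 + P) (Z(P, K) = 3 + ((P + 10)*P + (10 - P)) = 3 + ((10 + P)*P + (10 - P)) = 3 + (P*(10 + P) + (10 - P)) = 3 + (10 - P + P*(10 + P)) = 13 - P + P*(10 + P))
Z((2 + 4)**2, -k(2)*(-3) + 6)/(-276) = (13 + ((2 + 4)**2)**2 + 9*(2 + 4)**2)/(-276) = (13 + (6**2)**2 + 9*6**2)*(-1/276) = (13 + 36**2 + 9*36)*(-1/276) = (13 + 1296 + 324)*(-1/276) = 1633*(-1/276) = -71/12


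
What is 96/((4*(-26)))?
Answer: -12/13 ≈ -0.92308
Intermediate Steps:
96/((4*(-26))) = 96/(-104) = 96*(-1/104) = -12/13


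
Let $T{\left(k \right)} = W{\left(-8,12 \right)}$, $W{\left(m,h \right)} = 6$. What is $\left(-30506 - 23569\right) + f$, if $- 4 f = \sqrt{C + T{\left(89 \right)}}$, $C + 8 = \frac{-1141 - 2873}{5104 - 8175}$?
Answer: $-54075 - \frac{i \sqrt{408443}}{3071} \approx -54075.0 - 0.20811 i$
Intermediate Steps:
$C = - \frac{20554}{3071}$ ($C = -8 + \frac{-1141 - 2873}{5104 - 8175} = -8 - \frac{4014}{-3071} = -8 - - \frac{4014}{3071} = -8 + \frac{4014}{3071} = - \frac{20554}{3071} \approx -6.6929$)
$T{\left(k \right)} = 6$
$f = - \frac{i \sqrt{408443}}{3071}$ ($f = - \frac{\sqrt{- \frac{20554}{3071} + 6}}{4} = - \frac{\sqrt{- \frac{2128}{3071}}}{4} = - \frac{\frac{4}{3071} i \sqrt{408443}}{4} = - \frac{i \sqrt{408443}}{3071} \approx - 0.20811 i$)
$\left(-30506 - 23569\right) + f = \left(-30506 - 23569\right) - \frac{i \sqrt{408443}}{3071} = -54075 - \frac{i \sqrt{408443}}{3071}$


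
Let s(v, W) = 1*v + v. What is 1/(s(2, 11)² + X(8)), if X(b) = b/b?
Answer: 1/17 ≈ 0.058824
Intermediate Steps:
s(v, W) = 2*v (s(v, W) = v + v = 2*v)
X(b) = 1
1/(s(2, 11)² + X(8)) = 1/((2*2)² + 1) = 1/(4² + 1) = 1/(16 + 1) = 1/17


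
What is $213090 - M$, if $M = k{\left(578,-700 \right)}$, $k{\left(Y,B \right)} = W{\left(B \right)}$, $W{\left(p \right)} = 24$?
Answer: $213066$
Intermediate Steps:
$k{\left(Y,B \right)} = 24$
$M = 24$
$213090 - M = 213090 - 24 = 213066$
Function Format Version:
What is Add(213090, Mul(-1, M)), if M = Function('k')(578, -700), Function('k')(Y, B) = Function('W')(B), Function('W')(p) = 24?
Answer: 213066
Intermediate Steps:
Function('k')(Y, B) = 24
M = 24
Add(213090, Mul(-1, M)) = Add(213090, Mul(-1, 24)) = Add(213090, -24) = 213066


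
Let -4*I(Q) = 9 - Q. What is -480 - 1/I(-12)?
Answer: -10076/21 ≈ -479.81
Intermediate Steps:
I(Q) = -9/4 + Q/4 (I(Q) = -(9 - Q)/4 = -9/4 + Q/4)
-480 - 1/I(-12) = -480 - 1/(-9/4 + (¼)*(-12)) = -480 - 1/(-9/4 - 3) = -480 - 1/(-21/4) = -480 - 1*(-4/21) = -480 + 4/21 = -10076/21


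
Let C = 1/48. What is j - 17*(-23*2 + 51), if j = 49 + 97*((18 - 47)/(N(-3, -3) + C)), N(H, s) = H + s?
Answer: 124692/287 ≈ 434.47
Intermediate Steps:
C = 1/48 ≈ 0.020833
j = 149087/287 (j = 49 + 97*((18 - 47)/((-3 - 3) + 1/48)) = 49 + 97*(-29/(-6 + 1/48)) = 49 + 97*(-29/(-287/48)) = 49 + 97*(-29*(-48/287)) = 49 + 97*(1392/287) = 49 + 135024/287 = 149087/287 ≈ 519.47)
j - 17*(-23*2 + 51) = 149087/287 - 17*(-23*2 + 51) = 149087/287 - 17*(-46 + 51) = 149087/287 - 17*5 = 149087/287 - 85 = 124692/287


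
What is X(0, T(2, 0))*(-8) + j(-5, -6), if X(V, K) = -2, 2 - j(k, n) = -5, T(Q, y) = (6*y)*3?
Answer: 23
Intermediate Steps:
T(Q, y) = 18*y
j(k, n) = 7 (j(k, n) = 2 - 1*(-5) = 2 + 5 = 7)
X(0, T(2, 0))*(-8) + j(-5, -6) = -2*(-8) + 7 = 16 + 7 = 23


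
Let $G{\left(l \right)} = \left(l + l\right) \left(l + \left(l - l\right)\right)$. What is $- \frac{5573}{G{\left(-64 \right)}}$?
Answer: $- \frac{5573}{8192} \approx -0.6803$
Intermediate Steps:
$G{\left(l \right)} = 2 l^{2}$ ($G{\left(l \right)} = 2 l \left(l + 0\right) = 2 l l = 2 l^{2}$)
$- \frac{5573}{G{\left(-64 \right)}} = - \frac{5573}{2 \left(-64\right)^{2}} = - \frac{5573}{2 \cdot 4096} = - \frac{5573}{8192}$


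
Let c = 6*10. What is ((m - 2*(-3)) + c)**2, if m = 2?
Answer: 4624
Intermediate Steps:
c = 60
((m - 2*(-3)) + c)**2 = ((2 - 2*(-3)) + 60)**2 = ((2 + 6) + 60)**2 = (8 + 60)**2 = 68**2 = 4624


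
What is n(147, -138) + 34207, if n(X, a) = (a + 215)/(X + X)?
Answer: 1436705/42 ≈ 34207.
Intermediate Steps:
n(X, a) = (215 + a)/(2*X) (n(X, a) = (215 + a)/((2*X)) = (215 + a)*(1/(2*X)) = (215 + a)/(2*X))
n(147, -138) + 34207 = (1/2)*(215 - 138)/147 + 34207 = (1/2)*(1/147)*77 + 34207 = 11/42 + 34207 = 1436705/42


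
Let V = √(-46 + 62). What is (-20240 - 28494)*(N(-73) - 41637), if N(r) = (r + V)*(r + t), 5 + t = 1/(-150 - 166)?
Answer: 279160803537/158 ≈ 1.7668e+9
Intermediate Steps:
V = 4 (V = √16 = 4)
t = -1581/316 (t = -5 + 1/(-150 - 166) = -5 + 1/(-316) = -5 - 1/316 = -1581/316 ≈ -5.0032)
N(r) = (4 + r)*(-1581/316 + r) (N(r) = (r + 4)*(r - 1581/316) = (4 + r)*(-1581/316 + r))
(-20240 - 28494)*(N(-73) - 41637) = (-20240 - 28494)*((-1581/79 + (-73)² - 317/316*(-73)) - 41637) = -48734*((-1581/79 + 5329 + 23141/316) - 41637) = -48734*(1700781/316 - 41637) = -48734*(-11456511/316) = 279160803537/158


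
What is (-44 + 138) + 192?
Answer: 286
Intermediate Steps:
(-44 + 138) + 192 = 94 + 192 = 286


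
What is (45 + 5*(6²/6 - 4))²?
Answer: 3025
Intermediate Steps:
(45 + 5*(6²/6 - 4))² = (45 + 5*(36*(⅙) - 4))² = (45 + 5*(6 - 4))² = (45 + 5*2)² = (45 + 10)² = 55² = 3025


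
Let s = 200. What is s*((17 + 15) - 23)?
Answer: 1800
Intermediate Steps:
s*((17 + 15) - 23) = 200*((17 + 15) - 23) = 200*(32 - 23) = 200*9 = 1800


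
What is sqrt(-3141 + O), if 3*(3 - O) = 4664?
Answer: I*sqrt(42234)/3 ≈ 68.503*I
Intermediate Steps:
O = -4655/3 (O = 3 - 1/3*4664 = 3 - 4664/3 = -4655/3 ≈ -1551.7)
sqrt(-3141 + O) = sqrt(-3141 - 4655/3) = sqrt(-14078/3) = I*sqrt(42234)/3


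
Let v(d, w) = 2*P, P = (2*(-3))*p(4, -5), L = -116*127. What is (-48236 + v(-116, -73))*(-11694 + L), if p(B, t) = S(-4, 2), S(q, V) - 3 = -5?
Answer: 1274050312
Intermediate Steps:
S(q, V) = -2 (S(q, V) = 3 - 5 = -2)
p(B, t) = -2
L = -14732
P = 12 (P = (2*(-3))*(-2) = -6*(-2) = 12)
v(d, w) = 24 (v(d, w) = 2*12 = 24)
(-48236 + v(-116, -73))*(-11694 + L) = (-48236 + 24)*(-11694 - 14732) = -48212*(-26426) = 1274050312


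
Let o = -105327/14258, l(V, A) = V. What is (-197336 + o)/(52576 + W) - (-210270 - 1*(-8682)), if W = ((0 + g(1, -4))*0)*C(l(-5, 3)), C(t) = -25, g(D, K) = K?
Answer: 151113318107489/749628608 ≈ 2.0158e+5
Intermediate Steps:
o = -105327/14258 (o = -105327*1/14258 = -105327/14258 ≈ -7.3872)
W = 0 (W = ((0 - 4)*0)*(-25) = -4*0*(-25) = 0*(-25) = 0)
(-197336 + o)/(52576 + W) - (-210270 - 1*(-8682)) = (-197336 - 105327/14258)/(52576 + 0) - (-210270 - 1*(-8682)) = -2813722015/14258/52576 - (-210270 + 8682) = -2813722015/14258*1/52576 - 1*(-201588) = -2813722015/749628608 + 201588 = 151113318107489/749628608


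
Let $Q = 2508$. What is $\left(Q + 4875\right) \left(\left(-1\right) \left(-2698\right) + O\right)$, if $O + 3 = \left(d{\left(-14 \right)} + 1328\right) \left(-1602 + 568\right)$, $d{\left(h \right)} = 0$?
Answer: $-10118084031$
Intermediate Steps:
$O = -1373155$ ($O = -3 + \left(0 + 1328\right) \left(-1602 + 568\right) = -3 + 1328 \left(-1034\right) = -3 - 1373152 = -1373155$)
$\left(Q + 4875\right) \left(\left(-1\right) \left(-2698\right) + O\right) = \left(2508 + 4875\right) \left(\left(-1\right) \left(-2698\right) - 1373155\right) = 7383 \left(2698 - 1373155\right) = 7383 \left(-1370457\right) = -10118084031$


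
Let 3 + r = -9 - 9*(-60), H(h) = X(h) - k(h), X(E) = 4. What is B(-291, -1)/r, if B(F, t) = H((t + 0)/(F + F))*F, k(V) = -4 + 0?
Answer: -97/22 ≈ -4.4091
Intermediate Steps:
k(V) = -4
H(h) = 8 (H(h) = 4 - 1*(-4) = 4 + 4 = 8)
r = 528 (r = -3 + (-9 - 9*(-60)) = -3 + (-9 + 540) = -3 + 531 = 528)
B(F, t) = 8*F
B(-291, -1)/r = (8*(-291))/528 = -2328*1/528 = -97/22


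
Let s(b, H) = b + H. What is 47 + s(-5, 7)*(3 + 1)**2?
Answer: 79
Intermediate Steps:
s(b, H) = H + b
47 + s(-5, 7)*(3 + 1)**2 = 47 + (7 - 5)*(3 + 1)**2 = 47 + 2*4**2 = 47 + 2*16 = 47 + 32 = 79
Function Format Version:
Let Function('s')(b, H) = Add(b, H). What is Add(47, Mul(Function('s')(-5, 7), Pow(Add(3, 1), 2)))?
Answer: 79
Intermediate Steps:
Function('s')(b, H) = Add(H, b)
Add(47, Mul(Function('s')(-5, 7), Pow(Add(3, 1), 2))) = Add(47, Mul(Add(7, -5), Pow(Add(3, 1), 2))) = Add(47, Mul(2, Pow(4, 2))) = Add(47, Mul(2, 16)) = Add(47, 32) = 79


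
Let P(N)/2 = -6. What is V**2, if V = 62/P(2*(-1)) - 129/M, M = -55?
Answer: 866761/108900 ≈ 7.9592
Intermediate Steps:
P(N) = -12 (P(N) = 2*(-6) = -12)
V = -931/330 (V = 62/(-12) - 129/(-55) = 62*(-1/12) - 129*(-1/55) = -31/6 + 129/55 = -931/330 ≈ -2.8212)
V**2 = (-931/330)**2 = 866761/108900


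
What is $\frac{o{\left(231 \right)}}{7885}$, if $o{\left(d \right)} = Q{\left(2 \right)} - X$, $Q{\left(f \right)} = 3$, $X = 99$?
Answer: $- \frac{96}{7885} \approx -0.012175$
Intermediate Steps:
$o{\left(d \right)} = -96$ ($o{\left(d \right)} = 3 - 99 = -96$)
$\frac{o{\left(231 \right)}}{7885} = - \frac{96}{7885}$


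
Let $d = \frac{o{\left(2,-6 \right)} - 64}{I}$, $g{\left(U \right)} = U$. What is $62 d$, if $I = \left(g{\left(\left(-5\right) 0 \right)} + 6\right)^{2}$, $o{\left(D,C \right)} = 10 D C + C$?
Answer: $- \frac{2945}{9} \approx -327.22$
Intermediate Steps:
$o{\left(D,C \right)} = C + 10 C D$ ($o{\left(D,C \right)} = 10 C D + C = C + 10 C D$)
$I = 36$ ($I = \left(\left(-5\right) 0 + 6\right)^{2} = \left(0 + 6\right)^{2} = 6^{2} = 36$)
$d = - \frac{95}{18}$ ($d = \frac{- 6 \left(1 + 10 \cdot 2\right) - 64}{36} = \left(- 6 \left(1 + 20\right) - 64\right) \frac{1}{36} = \left(\left(-6\right) 21 - 64\right) \frac{1}{36} = \left(-126 - 64\right) \frac{1}{36} = \left(-190\right) \frac{1}{36} = - \frac{95}{18} \approx -5.2778$)
$62 d = 62 \left(- \frac{95}{18}\right) = - \frac{2945}{9}$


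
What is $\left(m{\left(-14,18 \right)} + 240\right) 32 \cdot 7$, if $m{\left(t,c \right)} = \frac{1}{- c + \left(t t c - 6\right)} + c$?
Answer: $\frac{12656462}{219} \approx 57792.0$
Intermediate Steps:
$m{\left(t,c \right)} = c + \frac{1}{-6 - c + c t^{2}}$ ($m{\left(t,c \right)} = \frac{1}{- c + \left(t^{2} c - 6\right)} + c = \frac{1}{- c + \left(c t^{2} - 6\right)} + c = \frac{1}{- c + \left(-6 + c t^{2}\right)} + c = \frac{1}{-6 - c + c t^{2}} + c = c + \frac{1}{-6 - c + c t^{2}}$)
$\left(m{\left(-14,18 \right)} + 240\right) 32 \cdot 7 = \left(\frac{-1 + 18^{2} + 6 \cdot 18 - 18^{2} \left(-14\right)^{2}}{6 + 18 - 18 \left(-14\right)^{2}} + 240\right) 32 \cdot 7 = \left(\frac{-1 + 324 + 108 - 324 \cdot 196}{6 + 18 - 18 \cdot 196} + 240\right) 224 = \left(\frac{-1 + 324 + 108 - 63504}{6 + 18 - 3528} + 240\right) 224 = \left(\frac{1}{-3504} \left(-63073\right) + 240\right) 224 = \left(\left(- \frac{1}{3504}\right) \left(-63073\right) + 240\right) 224 = \left(\frac{63073}{3504} + 240\right) 224 = \frac{904033}{3504} \cdot 224 = \frac{12656462}{219}$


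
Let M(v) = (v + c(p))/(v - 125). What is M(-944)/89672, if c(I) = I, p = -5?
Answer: 949/95859368 ≈ 9.8999e-6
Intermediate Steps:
M(v) = (-5 + v)/(-125 + v) (M(v) = (v - 5)/(v - 125) = (-5 + v)/(-125 + v))
M(-944)/89672 = ((-5 - 944)/(-125 - 944))/89672 = (-949/(-1069))*(1/89672) = -1/1069*(-949)*(1/89672) = (949/1069)*(1/89672) = 949/95859368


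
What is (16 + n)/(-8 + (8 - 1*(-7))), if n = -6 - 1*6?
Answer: 4/7 ≈ 0.57143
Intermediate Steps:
n = -12 (n = -6 - 6 = -12)
(16 + n)/(-8 + (8 - 1*(-7))) = (16 - 12)/(-8 + (8 - 1*(-7))) = 4/(-8 + (8 + 7)) = 4/(-8 + 15) = 4/7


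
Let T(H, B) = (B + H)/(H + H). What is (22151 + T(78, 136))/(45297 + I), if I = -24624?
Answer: 1727885/1612494 ≈ 1.0716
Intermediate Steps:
T(H, B) = (B + H)/(2*H) (T(H, B) = (B + H)/((2*H)) = (B + H)*(1/(2*H)) = (B + H)/(2*H))
(22151 + T(78, 136))/(45297 + I) = (22151 + (½)*(136 + 78)/78)/(45297 - 24624) = (22151 + (½)*(1/78)*214)/20673 = (22151 + 107/78)*(1/20673) = (1727885/78)*(1/20673) = 1727885/1612494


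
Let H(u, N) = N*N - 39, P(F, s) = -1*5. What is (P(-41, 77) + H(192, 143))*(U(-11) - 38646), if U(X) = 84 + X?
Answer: -787082065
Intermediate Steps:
P(F, s) = -5
H(u, N) = -39 + N**2 (H(u, N) = N**2 - 39 = -39 + N**2)
(P(-41, 77) + H(192, 143))*(U(-11) - 38646) = (-5 + (-39 + 143**2))*((84 - 11) - 38646) = (-5 + (-39 + 20449))*(73 - 38646) = (-5 + 20410)*(-38573) = 20405*(-38573) = -787082065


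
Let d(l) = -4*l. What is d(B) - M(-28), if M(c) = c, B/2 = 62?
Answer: -468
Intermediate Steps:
B = 124 (B = 2*62 = 124)
d(B) - M(-28) = -4*124 - 1*(-28) = -496 + 28 = -468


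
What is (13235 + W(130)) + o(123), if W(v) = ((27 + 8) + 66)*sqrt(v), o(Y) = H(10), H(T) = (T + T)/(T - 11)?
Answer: 13215 + 101*sqrt(130) ≈ 14367.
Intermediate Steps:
H(T) = 2*T/(-11 + T) (H(T) = (2*T)/(-11 + T) = 2*T/(-11 + T))
o(Y) = -20 (o(Y) = 2*10/(-11 + 10) = 2*10/(-1) = 2*10*(-1) = -20)
W(v) = 101*sqrt(v) (W(v) = (35 + 66)*sqrt(v) = 101*sqrt(v))
(13235 + W(130)) + o(123) = (13235 + 101*sqrt(130)) - 20 = 13215 + 101*sqrt(130)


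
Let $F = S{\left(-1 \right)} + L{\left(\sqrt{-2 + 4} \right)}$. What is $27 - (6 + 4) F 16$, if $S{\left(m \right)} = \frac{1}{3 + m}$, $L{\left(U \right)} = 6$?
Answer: $-28080$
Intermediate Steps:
$F = \frac{13}{2}$ ($F = \frac{1}{3 - 1} + 6 = \frac{1}{2} + 6 = \frac{13}{2} \approx 6.5$)
$27 - (6 + 4) F 16 = 27 - (6 + 4) \frac{13}{2} \cdot 16 = 27 \left(-1\right) 10 \cdot \frac{13}{2} \cdot 16 = 27 \left(\left(-10\right) \frac{13}{2}\right) 16 = 27 \left(-65\right) 16 = \left(-1755\right) 16 = -28080$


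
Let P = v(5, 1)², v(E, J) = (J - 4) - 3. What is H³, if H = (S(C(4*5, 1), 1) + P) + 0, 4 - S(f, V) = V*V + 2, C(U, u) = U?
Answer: 50653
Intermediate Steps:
v(E, J) = -7 + J (v(E, J) = (-4 + J) - 3 = -7 + J)
S(f, V) = 2 - V² (S(f, V) = 4 - (V*V + 2) = 4 - (V² + 2) = 4 - (2 + V²) = 4 + (-2 - V²) = 2 - V²)
P = 36 (P = (-7 + 1)² = (-6)² = 36)
H = 37 (H = ((2 - 1*1²) + 36) + 0 = ((2 - 1*1) + 36) + 0 = ((2 - 1) + 36) + 0 = (1 + 36) + 0 = 37 + 0 = 37)
H³ = 37³ = 50653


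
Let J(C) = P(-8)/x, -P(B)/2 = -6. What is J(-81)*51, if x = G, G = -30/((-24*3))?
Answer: 7344/5 ≈ 1468.8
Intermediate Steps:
P(B) = 12 (P(B) = -2*(-6) = 12)
G = 5/12 (G = -30/(-72) = -30*(-1/72) = 5/12 ≈ 0.41667)
x = 5/12 ≈ 0.41667
J(C) = 144/5 (J(C) = 12/(5/12) = 12*(12/5) = 144/5)
J(-81)*51 = (144/5)*51 = 7344/5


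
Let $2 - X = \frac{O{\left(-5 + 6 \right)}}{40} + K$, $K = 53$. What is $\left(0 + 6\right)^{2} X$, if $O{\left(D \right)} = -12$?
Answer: $- \frac{9126}{5} \approx -1825.2$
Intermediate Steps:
$X = - \frac{507}{10}$ ($X = 2 - \left(- \frac{12}{40} + 53\right) = 2 - \left(\left(-12\right) \frac{1}{40} + 53\right) = 2 - \left(- \frac{3}{10} + 53\right) = 2 - \frac{527}{10} = - \frac{507}{10} \approx -50.7$)
$\left(0 + 6\right)^{2} X = \left(0 + 6\right)^{2} \left(- \frac{507}{10}\right) = 6^{2} \left(- \frac{507}{10}\right) = 36 \left(- \frac{507}{10}\right) = - \frac{9126}{5}$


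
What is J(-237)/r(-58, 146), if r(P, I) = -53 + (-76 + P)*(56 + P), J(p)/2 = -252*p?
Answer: 119448/215 ≈ 555.57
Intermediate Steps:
J(p) = -504*p (J(p) = 2*(-252*p) = -504*p)
J(-237)/r(-58, 146) = (-504*(-237))/(-4309 + (-58)² - 20*(-58)) = 119448/(-4309 + 3364 + 1160) = 119448/215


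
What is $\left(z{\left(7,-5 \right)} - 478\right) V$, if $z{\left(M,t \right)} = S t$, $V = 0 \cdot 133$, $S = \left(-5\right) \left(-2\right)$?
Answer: $0$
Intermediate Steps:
$S = 10$
$V = 0$
$z{\left(M,t \right)} = 10 t$
$\left(z{\left(7,-5 \right)} - 478\right) V = \left(10 \left(-5\right) - 478\right) 0 = \left(-50 - 478\right) 0 = \left(-528\right) 0 = 0$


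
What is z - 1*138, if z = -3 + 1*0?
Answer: -141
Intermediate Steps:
z = -3 (z = -3 + 0 = -3)
z - 1*138 = -3 - 1*138 = -3 - 138 = -141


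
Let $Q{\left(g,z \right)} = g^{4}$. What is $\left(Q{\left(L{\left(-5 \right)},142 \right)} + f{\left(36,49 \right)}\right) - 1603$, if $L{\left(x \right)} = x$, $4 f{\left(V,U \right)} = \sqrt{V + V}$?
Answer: $-978 + \frac{3 \sqrt{2}}{2} \approx -975.88$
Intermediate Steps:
$f{\left(V,U \right)} = \frac{\sqrt{2} \sqrt{V}}{4}$ ($f{\left(V,U \right)} = \frac{\sqrt{V + V}}{4} = \frac{\sqrt{2 V}}{4} = \frac{\sqrt{2} \sqrt{V}}{4}$)
$\left(Q{\left(L{\left(-5 \right)},142 \right)} + f{\left(36,49 \right)}\right) - 1603 = \left(\left(-5\right)^{4} + \frac{\sqrt{2} \sqrt{36}}{4}\right) - 1603 = \left(625 + \frac{1}{4} \sqrt{2} \cdot 6\right) - 1603 = \left(625 + \frac{3 \sqrt{2}}{2}\right) - 1603 = -978 + \frac{3 \sqrt{2}}{2}$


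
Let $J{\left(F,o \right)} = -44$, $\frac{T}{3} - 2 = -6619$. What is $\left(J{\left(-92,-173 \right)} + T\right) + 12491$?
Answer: $-7404$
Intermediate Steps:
$T = -19851$ ($T = 6 + 3 \left(-6619\right) = 6 - 19857 = -19851$)
$\left(J{\left(-92,-173 \right)} + T\right) + 12491 = \left(-44 - 19851\right) + 12491 = -19895 + 12491 = -7404$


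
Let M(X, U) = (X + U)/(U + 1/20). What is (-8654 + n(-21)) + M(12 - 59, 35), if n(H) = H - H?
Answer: -6066694/701 ≈ -8654.3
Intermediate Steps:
n(H) = 0
M(X, U) = (U + X)/(1/20 + U) (M(X, U) = (U + X)/(U + 1/20) = (U + X)/(1/20 + U))
(-8654 + n(-21)) + M(12 - 59, 35) = (-8654 + 0) + 20*(35 + (12 - 59))/(1 + 20*35) = -8654 + 20*(35 - 47)/(1 + 700) = -8654 + 20*(-12)/701 = -8654 + 20*(1/701)*(-12) = -8654 - 240/701 = -6066694/701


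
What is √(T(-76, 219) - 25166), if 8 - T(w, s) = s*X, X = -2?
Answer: 4*I*√1545 ≈ 157.23*I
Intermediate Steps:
T(w, s) = 8 + 2*s (T(w, s) = 8 - s*(-2) = 8 - (-2)*s = 8 + 2*s)
√(T(-76, 219) - 25166) = √((8 + 2*219) - 25166) = √((8 + 438) - 25166) = √(446 - 25166) = √(-24720) = 4*I*√1545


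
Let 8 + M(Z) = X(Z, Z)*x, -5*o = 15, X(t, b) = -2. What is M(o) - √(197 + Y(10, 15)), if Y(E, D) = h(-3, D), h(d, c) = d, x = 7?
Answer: -22 - √194 ≈ -35.928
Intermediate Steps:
Y(E, D) = -3
o = -3 (o = -⅕*15 = -3)
M(Z) = -22 (M(Z) = -8 - 2*7 = -8 - 14 = -22)
M(o) - √(197 + Y(10, 15)) = -22 - √(197 - 3) = -22 - √194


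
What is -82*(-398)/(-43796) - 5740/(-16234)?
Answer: -34802973/88873033 ≈ -0.39160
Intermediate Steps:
-82*(-398)/(-43796) - 5740/(-16234) = 32636*(-1/43796) - 5740*(-1/16234) = -8159/10949 + 2870/8117 = -34802973/88873033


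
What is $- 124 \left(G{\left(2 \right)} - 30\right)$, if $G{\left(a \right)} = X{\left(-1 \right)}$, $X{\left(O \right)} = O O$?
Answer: $3596$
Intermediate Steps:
$X{\left(O \right)} = O^{2}$
$G{\left(a \right)} = 1$ ($G{\left(a \right)} = \left(-1\right)^{2} = 1$)
$- 124 \left(G{\left(2 \right)} - 30\right) = - 124 \left(1 - 30\right) = \left(-124\right) \left(-29\right) = 3596$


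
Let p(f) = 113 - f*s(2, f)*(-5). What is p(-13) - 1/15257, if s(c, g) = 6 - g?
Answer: -17118355/15257 ≈ -1122.0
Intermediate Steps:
p(f) = 113 + 5*f*(6 - f) (p(f) = 113 - f*(6 - f)*(-5) = 113 - (-5)*f*(6 - f) = 113 + 5*f*(6 - f))
p(-13) - 1/15257 = (113 - 5*(-13)*(-6 - 13)) - 1/15257 = (113 - 5*(-13)*(-19)) - 1*1/15257 = (113 - 1235) - 1/15257 = -1122 - 1/15257 = -17118355/15257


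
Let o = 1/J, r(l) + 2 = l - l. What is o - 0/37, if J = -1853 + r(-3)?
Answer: -1/1855 ≈ -0.00053908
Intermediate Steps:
r(l) = -2 (r(l) = -2 + (l - l) = -2 + 0 = -2)
J = -1855 (J = -1853 - 2 = -1855)
o = -1/1855 (o = 1/(-1855) = -1/1855 ≈ -0.00053908)
o - 0/37 = -1/1855 - 0/37 = -1/1855 - 1*0 = -1/1855 + 0 = -1/1855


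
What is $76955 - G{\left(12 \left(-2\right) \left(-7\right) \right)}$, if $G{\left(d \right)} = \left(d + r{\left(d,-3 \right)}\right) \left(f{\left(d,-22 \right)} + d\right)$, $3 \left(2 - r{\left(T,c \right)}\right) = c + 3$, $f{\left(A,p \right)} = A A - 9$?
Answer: $-4748155$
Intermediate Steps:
$f{\left(A,p \right)} = -9 + A^{2}$ ($f{\left(A,p \right)} = A^{2} - 9 = -9 + A^{2}$)
$r{\left(T,c \right)} = 1 - \frac{c}{3}$ ($r{\left(T,c \right)} = 2 - \frac{c + 3}{3} = 2 - \frac{3 + c}{3} = 2 - \left(1 + \frac{c}{3}\right) = 1 - \frac{c}{3}$)
$G{\left(d \right)} = \left(2 + d\right) \left(-9 + d + d^{2}\right)$ ($G{\left(d \right)} = \left(d + \left(1 - -1\right)\right) \left(\left(-9 + d^{2}\right) + d\right) = \left(d + \left(1 + 1\right)\right) \left(-9 + d + d^{2}\right) = \left(d + 2\right) \left(-9 + d + d^{2}\right) = \left(2 + d\right) \left(-9 + d + d^{2}\right)$)
$76955 - G{\left(12 \left(-2\right) \left(-7\right) \right)} = 76955 - \left(-18 + \left(12 \left(-2\right) \left(-7\right)\right)^{3} - 7 \cdot 12 \left(-2\right) \left(-7\right) + 3 \left(12 \left(-2\right) \left(-7\right)\right)^{2}\right) = 76955 - \left(-18 + \left(\left(-24\right) \left(-7\right)\right)^{3} - 7 \left(\left(-24\right) \left(-7\right)\right) + 3 \left(\left(-24\right) \left(-7\right)\right)^{2}\right) = 76955 - \left(-18 + 168^{3} - 1176 + 3 \cdot 168^{2}\right) = 76955 - \left(-18 + 4741632 - 1176 + 3 \cdot 28224\right) = 76955 - \left(-18 + 4741632 - 1176 + 84672\right) = 76955 - 4825110 = -4748155$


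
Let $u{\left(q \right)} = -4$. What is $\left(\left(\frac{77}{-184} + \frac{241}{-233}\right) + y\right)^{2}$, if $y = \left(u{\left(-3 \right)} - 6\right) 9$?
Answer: $\frac{15372398185225}{1838008384} \approx 8363.6$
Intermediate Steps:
$y = -90$ ($y = \left(-4 - 6\right) 9 = \left(-10\right) 9 = -90$)
$\left(\left(\frac{77}{-184} + \frac{241}{-233}\right) + y\right)^{2} = \left(\left(\frac{77}{-184} + \frac{241}{-233}\right) - 90\right)^{2} = \left(\left(77 \left(- \frac{1}{184}\right) + 241 \left(- \frac{1}{233}\right)\right) - 90\right)^{2} = \left(\left(- \frac{77}{184} - \frac{241}{233}\right) - 90\right)^{2} = \left(- \frac{62285}{42872} - 90\right)^{2} = \left(- \frac{3920765}{42872}\right)^{2} = \frac{15372398185225}{1838008384}$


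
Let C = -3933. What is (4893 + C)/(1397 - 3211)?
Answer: -480/907 ≈ -0.52922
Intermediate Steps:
(4893 + C)/(1397 - 3211) = (4893 - 3933)/(1397 - 3211) = 960/(-1814) = 960*(-1/1814) = -480/907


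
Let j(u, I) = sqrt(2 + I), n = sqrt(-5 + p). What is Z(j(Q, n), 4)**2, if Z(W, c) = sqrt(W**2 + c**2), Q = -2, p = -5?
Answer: 18 + I*sqrt(10) ≈ 18.0 + 3.1623*I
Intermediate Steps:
n = I*sqrt(10) (n = sqrt(-5 - 5) = sqrt(-10) = I*sqrt(10) ≈ 3.1623*I)
Z(j(Q, n), 4)**2 = (sqrt((sqrt(2 + I*sqrt(10)))**2 + 4**2))**2 = (sqrt((2 + I*sqrt(10)) + 16))**2 = (sqrt(18 + I*sqrt(10)))**2 = 18 + I*sqrt(10)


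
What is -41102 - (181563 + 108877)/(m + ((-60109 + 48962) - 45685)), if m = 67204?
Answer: -106650096/2593 ≈ -41130.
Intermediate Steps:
-41102 - (181563 + 108877)/(m + ((-60109 + 48962) - 45685)) = -41102 - (181563 + 108877)/(67204 + ((-60109 + 48962) - 45685)) = -41102 - 290440/(67204 + (-11147 - 45685)) = -41102 - 290440/(67204 - 56832) = -41102 - 290440/10372 = -41102 - 1*72610/2593 = -41102 - 72610/2593 = -106650096/2593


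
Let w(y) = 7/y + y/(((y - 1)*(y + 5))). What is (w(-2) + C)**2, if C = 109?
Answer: 3621409/324 ≈ 11177.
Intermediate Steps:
w(y) = 7/y + y/((-1 + y)*(5 + y)) (w(y) = 7/y + y/(((-1 + y)*(5 + y))) = 7/y + y*(1/((-1 + y)*(5 + y))) = 7/y + y/((-1 + y)*(5 + y)))
(w(-2) + C)**2 = ((-35 + 8*(-2)**2 + 28*(-2))/((-2)*(-5 + (-2)**2 + 4*(-2))) + 109)**2 = (-(-35 + 8*4 - 56)/(2*(-5 + 4 - 8)) + 109)**2 = (-1/2*(-35 + 32 - 56)/(-9) + 109)**2 = (-1/2*(-1/9)*(-59) + 109)**2 = (-59/18 + 109)**2 = (1903/18)**2 = 3621409/324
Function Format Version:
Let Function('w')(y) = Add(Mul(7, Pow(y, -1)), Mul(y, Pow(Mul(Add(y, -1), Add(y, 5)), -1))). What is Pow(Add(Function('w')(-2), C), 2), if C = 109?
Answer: Rational(3621409, 324) ≈ 11177.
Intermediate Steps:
Function('w')(y) = Add(Mul(7, Pow(y, -1)), Mul(y, Pow(Add(-1, y), -1), Pow(Add(5, y), -1))) (Function('w')(y) = Add(Mul(7, Pow(y, -1)), Mul(y, Pow(Mul(Add(-1, y), Add(5, y)), -1))) = Add(Mul(7, Pow(y, -1)), Mul(y, Mul(Pow(Add(-1, y), -1), Pow(Add(5, y), -1)))) = Add(Mul(7, Pow(y, -1)), Mul(y, Pow(Add(-1, y), -1), Pow(Add(5, y), -1))))
Pow(Add(Function('w')(-2), C), 2) = Pow(Add(Mul(Pow(-2, -1), Pow(Add(-5, Pow(-2, 2), Mul(4, -2)), -1), Add(-35, Mul(8, Pow(-2, 2)), Mul(28, -2))), 109), 2) = Pow(Add(Mul(Rational(-1, 2), Pow(Add(-5, 4, -8), -1), Add(-35, Mul(8, 4), -56)), 109), 2) = Pow(Add(Mul(Rational(-1, 2), Pow(-9, -1), Add(-35, 32, -56)), 109), 2) = Pow(Add(Mul(Rational(-1, 2), Rational(-1, 9), -59), 109), 2) = Pow(Add(Rational(-59, 18), 109), 2) = Pow(Rational(1903, 18), 2) = Rational(3621409, 324)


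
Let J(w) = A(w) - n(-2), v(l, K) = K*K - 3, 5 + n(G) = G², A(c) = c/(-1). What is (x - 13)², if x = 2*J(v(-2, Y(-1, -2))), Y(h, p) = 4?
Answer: 1369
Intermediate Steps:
A(c) = -c (A(c) = c*(-1) = -c)
n(G) = -5 + G²
v(l, K) = -3 + K² (v(l, K) = K² - 3 = -3 + K²)
J(w) = 1 - w (J(w) = -w - (-5 + (-2)²) = -w - (-5 + 4) = -w - 1*(-1) = -w + 1 = 1 - w)
x = -24 (x = 2*(1 - (-3 + 4²)) = 2*(1 - (-3 + 16)) = 2*(1 - 1*13) = 2*(1 - 13) = 2*(-12) = -24)
(x - 13)² = (-24 - 13)² = (-37)² = 1369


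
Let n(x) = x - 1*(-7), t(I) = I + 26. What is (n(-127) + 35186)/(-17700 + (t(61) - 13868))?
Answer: -35066/31481 ≈ -1.1139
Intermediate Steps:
t(I) = 26 + I
n(x) = 7 + x (n(x) = x + 7 = 7 + x)
(n(-127) + 35186)/(-17700 + (t(61) - 13868)) = ((7 - 127) + 35186)/(-17700 + ((26 + 61) - 13868)) = (-120 + 35186)/(-17700 + (87 - 13868)) = 35066/(-17700 - 13781) = 35066/(-31481) = 35066*(-1/31481) = -35066/31481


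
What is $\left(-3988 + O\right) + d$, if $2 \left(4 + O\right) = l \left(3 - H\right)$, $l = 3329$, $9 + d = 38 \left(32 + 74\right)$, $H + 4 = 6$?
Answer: $\frac{3383}{2} \approx 1691.5$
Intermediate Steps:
$H = 2$ ($H = -4 + 6 = 2$)
$d = 4019$ ($d = -9 + 38 \left(32 + 74\right) = -9 + 38 \cdot 106 = -9 + 4028 = 4019$)
$O = \frac{3321}{2}$ ($O = -4 + \frac{3329 \left(3 - 2\right)}{2} = -4 + \frac{3329 \cdot 1}{2} = -4 + \frac{1}{2} \cdot 3329 = -4 + \frac{3329}{2} = \frac{3321}{2} \approx 1660.5$)
$\left(-3988 + O\right) + d = \left(-3988 + \frac{3321}{2}\right) + 4019 = - \frac{4655}{2} + 4019 = \frac{3383}{2}$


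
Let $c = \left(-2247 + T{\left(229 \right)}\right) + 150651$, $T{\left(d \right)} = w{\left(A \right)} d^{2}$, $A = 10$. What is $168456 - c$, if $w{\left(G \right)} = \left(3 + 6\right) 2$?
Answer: $-923886$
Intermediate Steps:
$w{\left(G \right)} = 18$ ($w{\left(G \right)} = 9 \cdot 2 = 18$)
$T{\left(d \right)} = 18 d^{2}$
$c = 1092342$ ($c = \left(-2247 + 18 \cdot 229^{2}\right) + 150651 = \left(-2247 + 18 \cdot 52441\right) + 150651 = \left(-2247 + 943938\right) + 150651 = 941691 + 150651 = 1092342$)
$168456 - c = 168456 - 1092342 = -923886$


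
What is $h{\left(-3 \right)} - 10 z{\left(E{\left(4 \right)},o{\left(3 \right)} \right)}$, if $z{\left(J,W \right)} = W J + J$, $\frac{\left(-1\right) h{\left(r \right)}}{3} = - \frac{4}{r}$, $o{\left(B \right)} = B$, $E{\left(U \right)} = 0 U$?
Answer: $-4$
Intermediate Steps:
$E{\left(U \right)} = 0$
$h{\left(r \right)} = \frac{12}{r}$ ($h{\left(r \right)} = - 3 \left(- \frac{4}{r}\right) = \frac{12}{r}$)
$z{\left(J,W \right)} = J + J W$ ($z{\left(J,W \right)} = J W + J = J + J W$)
$h{\left(-3 \right)} - 10 z{\left(E{\left(4 \right)},o{\left(3 \right)} \right)} = \frac{12}{-3} - 10 \cdot 0 \left(1 + 3\right) = 12 \left(- \frac{1}{3}\right) - 10 \cdot 0 \cdot 4 = -4 - 0 = -4 + 0 = -4$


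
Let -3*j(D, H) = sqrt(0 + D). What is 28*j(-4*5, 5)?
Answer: -56*I*sqrt(5)/3 ≈ -41.74*I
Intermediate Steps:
j(D, H) = -sqrt(D)/3 (j(D, H) = -sqrt(0 + D)/3 = -sqrt(D)/3)
28*j(-4*5, 5) = 28*(-2*I*sqrt(5)/3) = -56*I*sqrt(5)/3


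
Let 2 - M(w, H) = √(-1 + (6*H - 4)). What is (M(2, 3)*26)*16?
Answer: 832 - 416*√13 ≈ -667.91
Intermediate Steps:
M(w, H) = 2 - √(-5 + 6*H) (M(w, H) = 2 - √(-1 + (6*H - 4)) = 2 - √(-1 + (-4 + 6*H)) = 2 - √(-5 + 6*H))
(M(2, 3)*26)*16 = ((2 - √(-5 + 6*3))*26)*16 = ((2 - √(-5 + 18))*26)*16 = ((2 - √13)*26)*16 = (52 - 26*√13)*16 = 832 - 416*√13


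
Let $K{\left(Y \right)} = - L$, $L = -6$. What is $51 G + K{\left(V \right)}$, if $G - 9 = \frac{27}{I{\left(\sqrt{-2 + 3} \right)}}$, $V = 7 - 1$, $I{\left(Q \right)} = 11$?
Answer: $\frac{6492}{11} \approx 590.18$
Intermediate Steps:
$V = 6$
$G = \frac{126}{11}$ ($G = 9 + \frac{27}{11} = \frac{126}{11} \approx 11.455$)
$K{\left(Y \right)} = 6$ ($K{\left(Y \right)} = \left(-1\right) \left(-6\right) = 6$)
$51 G + K{\left(V \right)} = 51 \cdot \frac{126}{11} + 6 = \frac{6426}{11} + 6 = \frac{6492}{11}$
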